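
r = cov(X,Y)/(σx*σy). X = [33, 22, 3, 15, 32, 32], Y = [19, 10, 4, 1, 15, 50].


Mean X = 22.8333, Mean Y = 16.5000
SD X = 11.006311, SD Y = 16.173538
Cov = 115.583333
r = 115.583333/(11.006311*16.173538) = 0.6493

r = 0.6493


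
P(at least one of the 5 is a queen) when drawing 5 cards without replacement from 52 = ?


P(at least one) = 1 - P(none)
P(none) = (48/52) × (47/51) × (46/50) × (45/49) × (44/48) = 0.658842
P(at least one) = 1 - 0.658842 = 0.3412

P = 0.3412


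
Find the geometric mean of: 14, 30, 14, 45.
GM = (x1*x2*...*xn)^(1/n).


Product = 14 × 30 × 14 × 45 = 264600
GM = 264600^(1/4) = 22.6802

GM = 22.6802


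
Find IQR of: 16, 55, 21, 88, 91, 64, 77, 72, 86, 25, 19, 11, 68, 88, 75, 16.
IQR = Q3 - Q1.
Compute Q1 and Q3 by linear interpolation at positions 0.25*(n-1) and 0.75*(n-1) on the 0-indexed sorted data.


Sorted: 11, 16, 16, 19, 21, 25, 55, 64, 68, 72, 75, 77, 86, 88, 88, 91
Q1 (25th %ile) = 20.5000
Q3 (75th %ile) = 79.2500
IQR = 79.2500 - 20.5000 = 58.7500

IQR = 58.7500


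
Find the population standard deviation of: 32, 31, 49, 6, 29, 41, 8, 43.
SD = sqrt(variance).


Mean = 29.8750
Variance = 214.6094
SD = sqrt(214.6094) = 14.6496

SD = 14.6496


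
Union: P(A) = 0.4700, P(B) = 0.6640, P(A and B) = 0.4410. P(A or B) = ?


P(A∪B) = 0.4700 + 0.6640 - 0.4410
= 1.1340 - 0.4410
= 0.6930

P(A∪B) = 0.6930


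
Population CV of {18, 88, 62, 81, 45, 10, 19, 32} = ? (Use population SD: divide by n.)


Mean = 44.3750
SD = 27.9058
CV = (27.9058/44.3750)*100 = 62.8863%

CV = 62.8863%


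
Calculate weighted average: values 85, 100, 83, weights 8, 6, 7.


Numerator = 85*8 + 100*6 + 83*7 = 1861
Denominator = 8 + 6 + 7 = 21
WM = 1861/21 = 88.6190

WM = 88.6190


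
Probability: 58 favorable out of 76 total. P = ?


P = 58/76 = 0.7632

P = 0.7632


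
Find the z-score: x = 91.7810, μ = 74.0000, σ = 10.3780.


z = (91.7810 - 74.0000)/10.3780
= 17.7810/10.3780
= 1.7133

z = 1.7133


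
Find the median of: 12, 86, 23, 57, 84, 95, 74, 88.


Sorted: 12, 23, 57, 74, 84, 86, 88, 95
n = 8 (even)
Middle values: 74 and 84
Median = (74+84)/2 = 79.0000

Median = 79.0000


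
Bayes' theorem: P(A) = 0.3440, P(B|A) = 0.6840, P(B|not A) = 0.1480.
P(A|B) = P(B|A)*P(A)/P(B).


P(B) = P(B|A)*P(A) + P(B|A')*P(A')
= 0.6840*0.3440 + 0.1480*0.6560
= 0.235296 + 0.097088 = 0.332384
P(A|B) = 0.235296/0.332384 = 0.7079

P(A|B) = 0.7079


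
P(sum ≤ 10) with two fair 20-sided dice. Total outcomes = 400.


Total outcomes = 20×20 = 400
Favorable (sum ≤ 10): 45
P = 45/400 = 0.1125

P = 0.1125


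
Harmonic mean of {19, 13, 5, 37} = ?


Sum of reciprocals = 1/19 + 1/13 + 1/5 + 1/37 = 0.356582
HM = 4/0.356582 = 11.2176

HM = 11.2176


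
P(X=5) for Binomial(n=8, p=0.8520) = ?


C(8,5) = 56
p^5 = 0.448950
(1-p)^3 = 0.003242
P = 56 * 0.448950 * 0.003242 = 0.0815

P(X=5) = 0.0815


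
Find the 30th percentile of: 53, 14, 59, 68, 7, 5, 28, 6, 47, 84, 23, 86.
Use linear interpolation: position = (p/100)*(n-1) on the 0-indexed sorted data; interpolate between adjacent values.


Sorted: 5, 6, 7, 14, 23, 28, 47, 53, 59, 68, 84, 86
n = 12
Index = 30/100 * 11 = 3.3000
Lower = data[3] = 14, Upper = data[4] = 23
P30 = 14 + 0.3000*(9) = 16.7000

P30 = 16.7000


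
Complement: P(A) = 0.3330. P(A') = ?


P(not A) = 1 - 0.3330 = 0.6670

P(not A) = 0.6670


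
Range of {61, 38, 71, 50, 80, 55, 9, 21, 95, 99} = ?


Max = 99, Min = 9
Range = 99 - 9 = 90

Range = 90


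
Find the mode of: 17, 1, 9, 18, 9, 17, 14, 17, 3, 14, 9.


Frequencies: 1:1, 3:1, 9:3, 14:2, 17:3, 18:1
Max frequency = 3
Mode = 9, 17

Mode = 9, 17


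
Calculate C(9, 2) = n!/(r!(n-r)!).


C(9,2) = 9!/(2! × 7!)
= 362880/(2 × 5040)
= 36

C(9,2) = 36


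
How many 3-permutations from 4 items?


P(4,3) = 4!/1!
= 24/1
= 24

P(4,3) = 24


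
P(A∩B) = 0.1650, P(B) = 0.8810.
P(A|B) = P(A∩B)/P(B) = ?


P(A|B) = 0.1650/0.8810 = 0.1873

P(A|B) = 0.1873


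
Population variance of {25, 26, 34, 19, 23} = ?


Mean = 25.4000
Squared deviations: 0.1600, 0.3600, 73.9600, 40.9600, 5.7600
Sum = 121.2000
Variance = 121.2000/5 = 24.2400

Variance = 24.2400


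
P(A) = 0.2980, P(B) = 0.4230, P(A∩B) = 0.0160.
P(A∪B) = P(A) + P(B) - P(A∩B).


P(A∪B) = 0.2980 + 0.4230 - 0.0160
= 0.7210 - 0.0160
= 0.7050

P(A∪B) = 0.7050


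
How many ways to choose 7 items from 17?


C(17,7) = 17!/(7! × 10!)
= 355687428096000/(5040 × 3628800)
= 19448

C(17,7) = 19448


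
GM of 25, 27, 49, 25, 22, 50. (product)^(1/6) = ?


Product = 25 × 27 × 49 × 25 × 22 × 50 = 909562500
GM = 909562500^(1/6) = 31.1271

GM = 31.1271


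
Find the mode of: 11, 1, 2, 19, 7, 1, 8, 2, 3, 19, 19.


Frequencies: 1:2, 2:2, 3:1, 7:1, 8:1, 11:1, 19:3
Max frequency = 3
Mode = 19

Mode = 19


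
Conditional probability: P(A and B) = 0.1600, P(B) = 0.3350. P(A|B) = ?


P(A|B) = 0.1600/0.3350 = 0.4776

P(A|B) = 0.4776


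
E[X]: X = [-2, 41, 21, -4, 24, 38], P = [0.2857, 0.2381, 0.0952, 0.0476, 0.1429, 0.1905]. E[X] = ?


E[X] = -2*0.2857 + 41*0.2381 + 21*0.0952 - 4*0.0476 + 24*0.1429 + 38*0.1905
= -0.5714 + 9.7621 + 1.9992 - 0.1904 + 3.4296 + 7.2390
= 21.6681

E[X] = 21.6681


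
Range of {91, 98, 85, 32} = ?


Max = 98, Min = 32
Range = 98 - 32 = 66

Range = 66


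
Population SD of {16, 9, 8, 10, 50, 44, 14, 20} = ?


Mean = 21.3750
Variance = 234.7344
SD = sqrt(234.7344) = 15.3210

SD = 15.3210


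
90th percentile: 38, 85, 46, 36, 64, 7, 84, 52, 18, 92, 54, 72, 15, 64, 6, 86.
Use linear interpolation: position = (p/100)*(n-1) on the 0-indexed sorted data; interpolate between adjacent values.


Sorted: 6, 7, 15, 18, 36, 38, 46, 52, 54, 64, 64, 72, 84, 85, 86, 92
n = 16
Index = 90/100 * 15 = 13.5000
Lower = data[13] = 85, Upper = data[14] = 86
P90 = 85 + 0.5000*(1) = 85.5000

P90 = 85.5000


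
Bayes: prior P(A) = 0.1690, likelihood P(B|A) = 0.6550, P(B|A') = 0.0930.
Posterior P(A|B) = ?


P(B) = P(B|A)*P(A) + P(B|A')*P(A')
= 0.6550*0.1690 + 0.0930*0.8310
= 0.110695 + 0.077283 = 0.187978
P(A|B) = 0.110695/0.187978 = 0.5889

P(A|B) = 0.5889


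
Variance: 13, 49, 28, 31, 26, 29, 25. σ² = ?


Mean = 28.7143
Squared deviations: 246.9388, 411.5102, 0.5102, 5.2245, 7.3673, 0.0816, 13.7959
Sum = 685.4286
Variance = 685.4286/7 = 97.9184

Variance = 97.9184


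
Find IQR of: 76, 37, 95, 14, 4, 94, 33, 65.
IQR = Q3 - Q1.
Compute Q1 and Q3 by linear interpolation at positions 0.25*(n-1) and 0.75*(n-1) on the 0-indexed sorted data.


Sorted: 4, 14, 33, 37, 65, 76, 94, 95
Q1 (25th %ile) = 28.2500
Q3 (75th %ile) = 80.5000
IQR = 80.5000 - 28.2500 = 52.2500

IQR = 52.2500


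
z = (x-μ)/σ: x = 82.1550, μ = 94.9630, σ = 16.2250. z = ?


z = (82.1550 - 94.9630)/16.2250
= -12.8080/16.2250
= -0.7894

z = -0.7894


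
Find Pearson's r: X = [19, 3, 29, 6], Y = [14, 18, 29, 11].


Mean X = 14.2500, Mean Y = 18.0000
SD X = 10.425330, SD Y = 6.819091
Cov = 50.250000
r = 50.250000/(10.425330*6.819091) = 0.7068

r = 0.7068


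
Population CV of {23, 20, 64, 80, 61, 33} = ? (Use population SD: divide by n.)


Mean = 46.8333
SD = 22.6378
CV = (22.6378/46.8333)*100 = 48.3370%

CV = 48.3370%


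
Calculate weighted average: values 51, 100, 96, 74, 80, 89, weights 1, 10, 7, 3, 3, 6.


Numerator = 51*1 + 100*10 + 96*7 + 74*3 + 80*3 + 89*6 = 2719
Denominator = 1 + 10 + 7 + 3 + 3 + 6 = 30
WM = 2719/30 = 90.6333

WM = 90.6333


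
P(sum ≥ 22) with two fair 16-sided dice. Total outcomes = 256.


Total outcomes = 16×16 = 256
Favorable (sum ≥ 22): 66
P = 66/256 = 0.2578

P = 0.2578


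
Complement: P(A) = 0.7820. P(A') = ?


P(not A) = 1 - 0.7820 = 0.2180

P(not A) = 0.2180


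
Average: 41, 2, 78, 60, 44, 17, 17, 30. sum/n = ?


Sum = 41 + 2 + 78 + 60 + 44 + 17 + 17 + 30 = 289
n = 8
Mean = 289/8 = 36.1250

Mean = 36.1250


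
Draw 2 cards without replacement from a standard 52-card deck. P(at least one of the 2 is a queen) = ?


P(at least one) = 1 - P(none)
P(none) = (48/52) × (47/51) = 0.850679
P(at least one) = 1 - 0.850679 = 0.1493

P = 0.1493


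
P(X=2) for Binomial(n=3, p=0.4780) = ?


C(3,2) = 3
p^2 = 0.228484
(1-p)^1 = 0.522000
P = 3 * 0.228484 * 0.522000 = 0.3578

P(X=2) = 0.3578


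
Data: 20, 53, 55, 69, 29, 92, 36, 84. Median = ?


Sorted: 20, 29, 36, 53, 55, 69, 84, 92
n = 8 (even)
Middle values: 53 and 55
Median = (53+55)/2 = 54.0000

Median = 54.0000


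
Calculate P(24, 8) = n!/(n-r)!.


P(24,8) = 24!/16!
= 620448401733239439360000/20922789888000
= 29654190720

P(24,8) = 29654190720


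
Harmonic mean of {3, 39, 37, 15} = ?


Sum of reciprocals = 1/3 + 1/39 + 1/37 + 1/15 = 0.452668
HM = 4/0.452668 = 8.8365

HM = 8.8365


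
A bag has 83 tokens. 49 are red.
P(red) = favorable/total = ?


P = 49/83 = 0.5904

P = 0.5904


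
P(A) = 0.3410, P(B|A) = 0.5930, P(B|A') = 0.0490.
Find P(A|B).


P(B) = P(B|A)*P(A) + P(B|A')*P(A')
= 0.5930*0.3410 + 0.0490*0.6590
= 0.202213 + 0.032291 = 0.234504
P(A|B) = 0.202213/0.234504 = 0.8623

P(A|B) = 0.8623


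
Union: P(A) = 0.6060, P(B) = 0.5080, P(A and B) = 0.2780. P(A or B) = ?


P(A∪B) = 0.6060 + 0.5080 - 0.2780
= 1.1140 - 0.2780
= 0.8360

P(A∪B) = 0.8360


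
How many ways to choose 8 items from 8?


C(8,8) = 8!/(8! × 0!)
= 40320/(40320 × 1)
= 1

C(8,8) = 1


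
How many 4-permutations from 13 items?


P(13,4) = 13!/9!
= 6227020800/362880
= 17160

P(13,4) = 17160


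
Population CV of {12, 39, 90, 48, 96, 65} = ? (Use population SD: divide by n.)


Mean = 58.3333
SD = 29.1357
CV = (29.1357/58.3333)*100 = 49.9469%

CV = 49.9469%


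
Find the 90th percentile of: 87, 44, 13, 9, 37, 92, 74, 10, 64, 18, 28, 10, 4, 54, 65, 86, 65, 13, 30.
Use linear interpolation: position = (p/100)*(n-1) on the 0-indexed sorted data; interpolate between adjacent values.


Sorted: 4, 9, 10, 10, 13, 13, 18, 28, 30, 37, 44, 54, 64, 65, 65, 74, 86, 87, 92
n = 19
Index = 90/100 * 18 = 16.2000
Lower = data[16] = 86, Upper = data[17] = 87
P90 = 86 + 0.2000*(1) = 86.2000

P90 = 86.2000


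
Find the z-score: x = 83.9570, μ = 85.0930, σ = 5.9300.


z = (83.9570 - 85.0930)/5.9300
= -1.1360/5.9300
= -0.1916

z = -0.1916


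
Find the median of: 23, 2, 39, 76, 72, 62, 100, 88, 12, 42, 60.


Sorted: 2, 12, 23, 39, 42, 60, 62, 72, 76, 88, 100
n = 11 (odd)
Middle value = 60

Median = 60


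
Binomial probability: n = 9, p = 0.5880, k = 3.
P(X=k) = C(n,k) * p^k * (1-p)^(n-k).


C(9,3) = 84
p^3 = 0.203297
(1-p)^6 = 0.004891
P = 84 * 0.203297 * 0.004891 = 0.0835

P(X=3) = 0.0835


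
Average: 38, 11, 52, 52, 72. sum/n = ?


Sum = 38 + 11 + 52 + 52 + 72 = 225
n = 5
Mean = 225/5 = 45.0000

Mean = 45.0000


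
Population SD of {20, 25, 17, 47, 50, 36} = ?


Mean = 32.5000
Variance = 163.5833
SD = sqrt(163.5833) = 12.7900

SD = 12.7900


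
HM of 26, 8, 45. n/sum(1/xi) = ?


Sum of reciprocals = 1/26 + 1/8 + 1/45 = 0.185684
HM = 3/0.185684 = 16.1565

HM = 16.1565


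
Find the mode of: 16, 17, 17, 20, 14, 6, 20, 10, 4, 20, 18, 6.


Frequencies: 4:1, 6:2, 10:1, 14:1, 16:1, 17:2, 18:1, 20:3
Max frequency = 3
Mode = 20

Mode = 20


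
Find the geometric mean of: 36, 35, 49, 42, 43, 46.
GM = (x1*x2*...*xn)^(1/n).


Product = 36 × 35 × 49 × 42 × 43 × 46 = 5129112240
GM = 5129112240^(1/6) = 41.5279

GM = 41.5279


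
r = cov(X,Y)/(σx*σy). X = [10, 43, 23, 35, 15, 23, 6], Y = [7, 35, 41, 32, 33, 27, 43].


Mean X = 22.1429, Mean Y = 31.1429
SD X = 12.310606, SD Y = 11.063822
Cov = 26.408163
r = 26.408163/(12.310606*11.063822) = 0.1939

r = 0.1939


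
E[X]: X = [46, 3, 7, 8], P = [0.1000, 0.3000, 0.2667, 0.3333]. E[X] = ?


E[X] = 46*0.1000 + 3*0.3000 + 7*0.2667 + 8*0.3333
= 4.6000 + 0.9000 + 1.8669 + 2.6664
= 10.0333

E[X] = 10.0333


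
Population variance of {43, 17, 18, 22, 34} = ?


Mean = 26.8000
Squared deviations: 262.4400, 96.0400, 77.4400, 23.0400, 51.8400
Sum = 510.8000
Variance = 510.8000/5 = 102.1600

Variance = 102.1600


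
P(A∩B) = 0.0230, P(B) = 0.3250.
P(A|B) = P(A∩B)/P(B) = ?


P(A|B) = 0.0230/0.3250 = 0.0708

P(A|B) = 0.0708


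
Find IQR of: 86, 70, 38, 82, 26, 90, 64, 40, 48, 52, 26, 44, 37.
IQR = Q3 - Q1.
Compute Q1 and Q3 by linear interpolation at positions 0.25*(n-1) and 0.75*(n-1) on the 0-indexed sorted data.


Sorted: 26, 26, 37, 38, 40, 44, 48, 52, 64, 70, 82, 86, 90
Q1 (25th %ile) = 38.0000
Q3 (75th %ile) = 70.0000
IQR = 70.0000 - 38.0000 = 32.0000

IQR = 32.0000


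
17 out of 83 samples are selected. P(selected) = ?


P = 17/83 = 0.2048

P = 0.2048


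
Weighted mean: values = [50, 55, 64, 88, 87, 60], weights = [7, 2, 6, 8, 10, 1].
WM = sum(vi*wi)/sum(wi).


Numerator = 50*7 + 55*2 + 64*6 + 88*8 + 87*10 + 60*1 = 2478
Denominator = 7 + 2 + 6 + 8 + 10 + 1 = 34
WM = 2478/34 = 72.8824

WM = 72.8824


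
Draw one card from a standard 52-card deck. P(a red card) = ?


26 red cards in 52 cards
P = 26/52 = 0.5000

P = 0.5000


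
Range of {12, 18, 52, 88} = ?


Max = 88, Min = 12
Range = 88 - 12 = 76

Range = 76


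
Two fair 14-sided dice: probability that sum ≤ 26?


Total outcomes = 14×14 = 196
Favorable (sum ≤ 26): 193
P = 193/196 = 0.9847

P = 0.9847


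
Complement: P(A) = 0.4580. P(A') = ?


P(not A) = 1 - 0.4580 = 0.5420

P(not A) = 0.5420


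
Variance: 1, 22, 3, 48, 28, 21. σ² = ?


Mean = 20.5000
Squared deviations: 380.2500, 2.2500, 306.2500, 756.2500, 56.2500, 0.2500
Sum = 1501.5000
Variance = 1501.5000/6 = 250.2500

Variance = 250.2500


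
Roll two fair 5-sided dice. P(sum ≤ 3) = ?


Total outcomes = 5×5 = 25
Favorable (sum ≤ 3): 3
P = 3/25 = 0.1200

P = 0.1200


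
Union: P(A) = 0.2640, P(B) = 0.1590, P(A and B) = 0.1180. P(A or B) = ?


P(A∪B) = 0.2640 + 0.1590 - 0.1180
= 0.4230 - 0.1180
= 0.3050

P(A∪B) = 0.3050


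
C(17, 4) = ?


C(17,4) = 17!/(4! × 13!)
= 355687428096000/(24 × 6227020800)
= 2380

C(17,4) = 2380


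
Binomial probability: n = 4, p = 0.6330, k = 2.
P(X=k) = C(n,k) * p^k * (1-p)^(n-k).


C(4,2) = 6
p^2 = 0.400689
(1-p)^2 = 0.134689
P = 6 * 0.400689 * 0.134689 = 0.3238

P(X=2) = 0.3238


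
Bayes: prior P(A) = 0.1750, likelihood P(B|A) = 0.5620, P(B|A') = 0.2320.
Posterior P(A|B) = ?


P(B) = P(B|A)*P(A) + P(B|A')*P(A')
= 0.5620*0.1750 + 0.2320*0.8250
= 0.098350 + 0.191400 = 0.289750
P(A|B) = 0.098350/0.289750 = 0.3394

P(A|B) = 0.3394


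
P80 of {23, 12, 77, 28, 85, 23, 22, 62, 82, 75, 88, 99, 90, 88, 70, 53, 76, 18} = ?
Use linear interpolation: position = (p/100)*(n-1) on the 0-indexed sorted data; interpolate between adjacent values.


Sorted: 12, 18, 22, 23, 23, 28, 53, 62, 70, 75, 76, 77, 82, 85, 88, 88, 90, 99
n = 18
Index = 80/100 * 17 = 13.6000
Lower = data[13] = 85, Upper = data[14] = 88
P80 = 85 + 0.6000*(3) = 86.8000

P80 = 86.8000


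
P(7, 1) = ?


P(7,1) = 7!/6!
= 5040/720
= 7

P(7,1) = 7


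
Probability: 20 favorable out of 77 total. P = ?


P = 20/77 = 0.2597

P = 0.2597


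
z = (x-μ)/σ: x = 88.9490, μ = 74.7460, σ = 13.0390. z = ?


z = (88.9490 - 74.7460)/13.0390
= 14.2030/13.0390
= 1.0893

z = 1.0893


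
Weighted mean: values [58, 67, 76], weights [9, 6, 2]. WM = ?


Numerator = 58*9 + 67*6 + 76*2 = 1076
Denominator = 9 + 6 + 2 = 17
WM = 1076/17 = 63.2941

WM = 63.2941


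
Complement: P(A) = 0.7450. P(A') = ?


P(not A) = 1 - 0.7450 = 0.2550

P(not A) = 0.2550


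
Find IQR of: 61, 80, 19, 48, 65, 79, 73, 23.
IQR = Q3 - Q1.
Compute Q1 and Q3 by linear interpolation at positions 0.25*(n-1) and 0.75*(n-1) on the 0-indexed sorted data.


Sorted: 19, 23, 48, 61, 65, 73, 79, 80
Q1 (25th %ile) = 41.7500
Q3 (75th %ile) = 74.5000
IQR = 74.5000 - 41.7500 = 32.7500

IQR = 32.7500


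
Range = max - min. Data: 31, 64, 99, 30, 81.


Max = 99, Min = 30
Range = 99 - 30 = 69

Range = 69


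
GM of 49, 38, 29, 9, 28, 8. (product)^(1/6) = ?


Product = 49 × 38 × 29 × 9 × 28 × 8 = 108859968
GM = 108859968^(1/6) = 21.8513

GM = 21.8513


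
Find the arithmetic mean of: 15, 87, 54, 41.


Sum = 15 + 87 + 54 + 41 = 197
n = 4
Mean = 197/4 = 49.2500

Mean = 49.2500


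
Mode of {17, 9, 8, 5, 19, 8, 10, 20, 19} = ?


Frequencies: 5:1, 8:2, 9:1, 10:1, 17:1, 19:2, 20:1
Max frequency = 2
Mode = 8, 19

Mode = 8, 19


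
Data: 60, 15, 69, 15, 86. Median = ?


Sorted: 15, 15, 60, 69, 86
n = 5 (odd)
Middle value = 60

Median = 60


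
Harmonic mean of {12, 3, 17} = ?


Sum of reciprocals = 1/12 + 1/3 + 1/17 = 0.475490
HM = 3/0.475490 = 6.3093

HM = 6.3093


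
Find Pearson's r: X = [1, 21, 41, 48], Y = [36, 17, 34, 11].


Mean X = 27.7500, Mean Y = 24.5000
SD X = 18.349046, SD Y = 10.735455
Cov = -101.125000
r = -101.125000/(18.349046*10.735455) = -0.5134

r = -0.5134


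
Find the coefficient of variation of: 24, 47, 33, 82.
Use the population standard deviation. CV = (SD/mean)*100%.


Mean = 46.5000
SD = 22.0737
CV = (22.0737/46.5000)*100 = 47.4704%

CV = 47.4704%


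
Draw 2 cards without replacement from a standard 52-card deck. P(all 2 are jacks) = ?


P(all jacks) = (4/52) × (3/51)
= 0.0045

P = 0.0045


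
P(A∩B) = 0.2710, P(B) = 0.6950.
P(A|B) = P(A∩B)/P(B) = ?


P(A|B) = 0.2710/0.6950 = 0.3899

P(A|B) = 0.3899


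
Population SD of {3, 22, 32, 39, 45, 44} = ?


Mean = 30.8333
Variance = 215.8056
SD = sqrt(215.8056) = 14.6903

SD = 14.6903


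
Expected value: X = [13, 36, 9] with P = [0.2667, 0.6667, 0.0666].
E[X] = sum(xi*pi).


E[X] = 13*0.2667 + 36*0.6667 + 9*0.0666
= 3.4671 + 24.0012 + 0.5994
= 28.0677

E[X] = 28.0677


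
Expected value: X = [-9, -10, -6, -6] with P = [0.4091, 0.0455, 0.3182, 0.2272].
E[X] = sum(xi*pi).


E[X] = -9*0.4091 - 10*0.0455 - 6*0.3182 - 6*0.2272
= -3.6819 - 0.4550 - 1.9092 - 1.3632
= -7.4093

E[X] = -7.4093


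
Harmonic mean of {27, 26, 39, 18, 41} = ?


Sum of reciprocals = 1/27 + 1/26 + 1/39 + 1/18 + 1/41 = 0.181085
HM = 5/0.181085 = 27.6113

HM = 27.6113


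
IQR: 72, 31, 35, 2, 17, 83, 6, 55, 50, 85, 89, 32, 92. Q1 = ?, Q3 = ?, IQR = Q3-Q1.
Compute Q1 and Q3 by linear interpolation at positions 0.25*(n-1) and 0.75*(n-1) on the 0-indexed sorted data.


Sorted: 2, 6, 17, 31, 32, 35, 50, 55, 72, 83, 85, 89, 92
Q1 (25th %ile) = 31.0000
Q3 (75th %ile) = 83.0000
IQR = 83.0000 - 31.0000 = 52.0000

IQR = 52.0000


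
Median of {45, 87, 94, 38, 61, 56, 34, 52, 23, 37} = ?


Sorted: 23, 34, 37, 38, 45, 52, 56, 61, 87, 94
n = 10 (even)
Middle values: 45 and 52
Median = (45+52)/2 = 48.5000

Median = 48.5000


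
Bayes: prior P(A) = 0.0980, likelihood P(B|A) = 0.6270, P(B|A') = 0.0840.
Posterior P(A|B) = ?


P(B) = P(B|A)*P(A) + P(B|A')*P(A')
= 0.6270*0.0980 + 0.0840*0.9020
= 0.061446 + 0.075768 = 0.137214
P(A|B) = 0.061446/0.137214 = 0.4478

P(A|B) = 0.4478


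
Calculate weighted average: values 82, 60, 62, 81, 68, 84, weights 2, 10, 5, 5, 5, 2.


Numerator = 82*2 + 60*10 + 62*5 + 81*5 + 68*5 + 84*2 = 1987
Denominator = 2 + 10 + 5 + 5 + 5 + 2 = 29
WM = 1987/29 = 68.5172

WM = 68.5172


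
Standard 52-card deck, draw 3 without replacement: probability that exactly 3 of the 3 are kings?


Hypergeometric: P(X=3) = C(4,3)·C(48,0) / C(52,3)
= 4 × 1 / 22100
= 4/22100 = 0.0002

P = 0.0002


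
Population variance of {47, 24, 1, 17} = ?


Mean = 22.2500
Squared deviations: 612.5625, 3.0625, 451.5625, 27.5625
Sum = 1094.7500
Variance = 1094.7500/4 = 273.6875

Variance = 273.6875


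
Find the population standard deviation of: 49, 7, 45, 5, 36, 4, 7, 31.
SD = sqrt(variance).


Mean = 23.0000
Variance = 323.7500
SD = sqrt(323.7500) = 17.9931

SD = 17.9931


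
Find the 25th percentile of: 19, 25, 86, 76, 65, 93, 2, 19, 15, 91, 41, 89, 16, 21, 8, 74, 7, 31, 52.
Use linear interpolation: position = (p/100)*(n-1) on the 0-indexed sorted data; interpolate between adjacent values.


Sorted: 2, 7, 8, 15, 16, 19, 19, 21, 25, 31, 41, 52, 65, 74, 76, 86, 89, 91, 93
n = 19
Index = 25/100 * 18 = 4.5000
Lower = data[4] = 16, Upper = data[5] = 19
P25 = 16 + 0.5000*(3) = 17.5000

P25 = 17.5000


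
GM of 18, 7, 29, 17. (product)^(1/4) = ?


Product = 18 × 7 × 29 × 17 = 62118
GM = 62118^(1/4) = 15.7872

GM = 15.7872


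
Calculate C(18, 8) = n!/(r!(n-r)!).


C(18,8) = 18!/(8! × 10!)
= 6402373705728000/(40320 × 3628800)
= 43758

C(18,8) = 43758


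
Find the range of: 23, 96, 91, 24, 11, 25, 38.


Max = 96, Min = 11
Range = 96 - 11 = 85

Range = 85


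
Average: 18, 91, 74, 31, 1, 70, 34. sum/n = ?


Sum = 18 + 91 + 74 + 31 + 1 + 70 + 34 = 319
n = 7
Mean = 319/7 = 45.5714

Mean = 45.5714


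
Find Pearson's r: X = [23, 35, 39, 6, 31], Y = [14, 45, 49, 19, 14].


Mean X = 26.8000, Mean Y = 28.2000
SD X = 11.668762, SD Y = 15.509997
Cov = 115.440000
r = 115.440000/(11.668762*15.509997) = 0.6379

r = 0.6379


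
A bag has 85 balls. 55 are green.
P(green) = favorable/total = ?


P = 55/85 = 0.6471

P = 0.6471


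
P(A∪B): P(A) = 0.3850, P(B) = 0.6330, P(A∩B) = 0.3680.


P(A∪B) = 0.3850 + 0.6330 - 0.3680
= 1.0180 - 0.3680
= 0.6500

P(A∪B) = 0.6500


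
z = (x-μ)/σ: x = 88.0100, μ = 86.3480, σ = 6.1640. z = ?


z = (88.0100 - 86.3480)/6.1640
= 1.6620/6.1640
= 0.2696

z = 0.2696


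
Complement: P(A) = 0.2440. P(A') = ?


P(not A) = 1 - 0.2440 = 0.7560

P(not A) = 0.7560


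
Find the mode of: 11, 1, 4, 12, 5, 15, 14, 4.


Frequencies: 1:1, 4:2, 5:1, 11:1, 12:1, 14:1, 15:1
Max frequency = 2
Mode = 4

Mode = 4


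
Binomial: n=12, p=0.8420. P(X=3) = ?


C(12,3) = 220
p^3 = 0.596948
(1-p)^9 = 6.136402e-08
P = 220 * 0.596948 * 6.136402e-08 = 8.0588e-06

P(X=3) = 8.0588e-06


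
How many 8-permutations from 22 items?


P(22,8) = 22!/14!
= 1124000727777607680000/87178291200
= 12893126400

P(22,8) = 12893126400


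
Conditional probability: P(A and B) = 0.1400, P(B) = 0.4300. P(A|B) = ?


P(A|B) = 0.1400/0.4300 = 0.3256

P(A|B) = 0.3256


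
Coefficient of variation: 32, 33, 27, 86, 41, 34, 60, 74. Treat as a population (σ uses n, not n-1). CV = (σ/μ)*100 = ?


Mean = 48.3750
SD = 20.7059
CV = (20.7059/48.3750)*100 = 42.8029%

CV = 42.8029%


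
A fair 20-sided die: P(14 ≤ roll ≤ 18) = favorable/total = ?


Favorable outcomes (14 ≤ roll ≤ 18): 5
Total outcomes = 20
P = 5/20 = 0.2500

P = 0.2500


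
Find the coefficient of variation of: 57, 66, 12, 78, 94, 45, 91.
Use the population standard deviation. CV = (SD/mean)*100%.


Mean = 63.2857
SD = 26.5637
CV = (26.5637/63.2857)*100 = 41.9743%

CV = 41.9743%


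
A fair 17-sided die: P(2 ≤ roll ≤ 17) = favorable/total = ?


Favorable outcomes (2 ≤ roll ≤ 17): 16
Total outcomes = 17
P = 16/17 = 0.9412

P = 0.9412


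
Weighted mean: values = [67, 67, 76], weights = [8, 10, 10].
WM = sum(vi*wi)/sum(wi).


Numerator = 67*8 + 67*10 + 76*10 = 1966
Denominator = 8 + 10 + 10 = 28
WM = 1966/28 = 70.2143

WM = 70.2143


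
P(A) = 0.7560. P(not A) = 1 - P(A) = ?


P(not A) = 1 - 0.7560 = 0.2440

P(not A) = 0.2440


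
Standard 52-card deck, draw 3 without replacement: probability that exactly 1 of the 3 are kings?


Hypergeometric: P(X=1) = C(4,1)·C(48,2) / C(52,3)
= 4 × 1128 / 22100
= 4512/22100 = 0.2042

P = 0.2042


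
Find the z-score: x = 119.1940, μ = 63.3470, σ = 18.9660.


z = (119.1940 - 63.3470)/18.9660
= 55.8470/18.9660
= 2.9446

z = 2.9446


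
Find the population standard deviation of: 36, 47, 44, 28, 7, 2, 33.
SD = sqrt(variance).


Mean = 28.1429
Variance = 260.4082
SD = sqrt(260.4082) = 16.1372

SD = 16.1372


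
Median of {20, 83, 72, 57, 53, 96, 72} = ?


Sorted: 20, 53, 57, 72, 72, 83, 96
n = 7 (odd)
Middle value = 72

Median = 72


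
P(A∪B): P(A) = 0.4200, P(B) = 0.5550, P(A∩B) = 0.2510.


P(A∪B) = 0.4200 + 0.5550 - 0.2510
= 0.9750 - 0.2510
= 0.7240

P(A∪B) = 0.7240


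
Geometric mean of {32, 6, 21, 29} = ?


Product = 32 × 6 × 21 × 29 = 116928
GM = 116928^(1/4) = 18.4918

GM = 18.4918


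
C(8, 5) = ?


C(8,5) = 8!/(5! × 3!)
= 40320/(120 × 6)
= 56

C(8,5) = 56


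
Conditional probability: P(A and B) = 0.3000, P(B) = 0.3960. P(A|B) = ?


P(A|B) = 0.3000/0.3960 = 0.7576

P(A|B) = 0.7576


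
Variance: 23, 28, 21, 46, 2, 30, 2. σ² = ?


Mean = 21.7143
Squared deviations: 1.6531, 39.5102, 0.5102, 589.7959, 388.6531, 68.6531, 388.6531
Sum = 1477.4286
Variance = 1477.4286/7 = 211.0612

Variance = 211.0612


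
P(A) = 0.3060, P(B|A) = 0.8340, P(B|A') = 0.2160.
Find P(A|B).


P(B) = P(B|A)*P(A) + P(B|A')*P(A')
= 0.8340*0.3060 + 0.2160*0.6940
= 0.255204 + 0.149904 = 0.405108
P(A|B) = 0.255204/0.405108 = 0.6300

P(A|B) = 0.6300


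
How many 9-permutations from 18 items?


P(18,9) = 18!/9!
= 6402373705728000/362880
= 17643225600

P(18,9) = 17643225600


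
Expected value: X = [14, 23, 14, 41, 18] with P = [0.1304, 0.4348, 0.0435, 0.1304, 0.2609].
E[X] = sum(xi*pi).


E[X] = 14*0.1304 + 23*0.4348 + 14*0.0435 + 41*0.1304 + 18*0.2609
= 1.8256 + 10.0004 + 0.6090 + 5.3464 + 4.6962
= 22.4776

E[X] = 22.4776


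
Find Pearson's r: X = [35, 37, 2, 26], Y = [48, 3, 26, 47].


Mean X = 25.0000, Mean Y = 31.0000
SD X = 13.910428, SD Y = 18.398369
Cov = -8.750000
r = -8.750000/(13.910428*18.398369) = -0.0342

r = -0.0342


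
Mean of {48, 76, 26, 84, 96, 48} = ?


Sum = 48 + 76 + 26 + 84 + 96 + 48 = 378
n = 6
Mean = 378/6 = 63.0000

Mean = 63.0000


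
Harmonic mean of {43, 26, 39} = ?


Sum of reciprocals = 1/43 + 1/26 + 1/39 = 0.087358
HM = 3/0.087358 = 34.3413

HM = 34.3413


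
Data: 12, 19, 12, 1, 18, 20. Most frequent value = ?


Frequencies: 1:1, 12:2, 18:1, 19:1, 20:1
Max frequency = 2
Mode = 12

Mode = 12


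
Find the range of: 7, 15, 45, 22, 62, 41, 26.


Max = 62, Min = 7
Range = 62 - 7 = 55

Range = 55


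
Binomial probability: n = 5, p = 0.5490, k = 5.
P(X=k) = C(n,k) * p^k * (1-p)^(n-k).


C(5,5) = 1
p^5 = 0.049873
(1-p)^0 = 1.000000
P = 1 * 0.049873 * 1.000000 = 0.0499

P(X=5) = 0.0499


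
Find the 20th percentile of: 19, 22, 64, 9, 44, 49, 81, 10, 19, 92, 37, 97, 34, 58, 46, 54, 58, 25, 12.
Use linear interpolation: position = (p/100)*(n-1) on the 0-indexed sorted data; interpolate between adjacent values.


Sorted: 9, 10, 12, 19, 19, 22, 25, 34, 37, 44, 46, 49, 54, 58, 58, 64, 81, 92, 97
n = 19
Index = 20/100 * 18 = 3.6000
Lower = data[3] = 19, Upper = data[4] = 19
P20 = 19 + 0.6000*(0) = 19.0000

P20 = 19.0000


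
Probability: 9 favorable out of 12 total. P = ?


P = 9/12 = 0.7500

P = 0.7500


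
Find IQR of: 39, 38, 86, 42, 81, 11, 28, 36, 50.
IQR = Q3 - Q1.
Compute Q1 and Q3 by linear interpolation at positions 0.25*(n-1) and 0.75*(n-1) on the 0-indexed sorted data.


Sorted: 11, 28, 36, 38, 39, 42, 50, 81, 86
Q1 (25th %ile) = 36.0000
Q3 (75th %ile) = 50.0000
IQR = 50.0000 - 36.0000 = 14.0000

IQR = 14.0000


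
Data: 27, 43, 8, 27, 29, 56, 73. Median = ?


Sorted: 8, 27, 27, 29, 43, 56, 73
n = 7 (odd)
Middle value = 29

Median = 29


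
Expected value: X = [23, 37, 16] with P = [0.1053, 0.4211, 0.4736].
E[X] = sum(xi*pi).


E[X] = 23*0.1053 + 37*0.4211 + 16*0.4736
= 2.4219 + 15.5807 + 7.5776
= 25.5802

E[X] = 25.5802


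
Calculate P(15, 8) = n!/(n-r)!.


P(15,8) = 15!/7!
= 1307674368000/5040
= 259459200

P(15,8) = 259459200


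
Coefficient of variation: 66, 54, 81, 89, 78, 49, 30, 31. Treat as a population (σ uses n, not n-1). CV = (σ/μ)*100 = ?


Mean = 59.7500
SD = 21.0342
CV = (21.0342/59.7500)*100 = 35.2037%

CV = 35.2037%


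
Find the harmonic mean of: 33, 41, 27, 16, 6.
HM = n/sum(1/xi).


Sum of reciprocals = 1/33 + 1/41 + 1/27 + 1/16 + 1/6 = 0.320897
HM = 5/0.320897 = 15.5813

HM = 15.5813


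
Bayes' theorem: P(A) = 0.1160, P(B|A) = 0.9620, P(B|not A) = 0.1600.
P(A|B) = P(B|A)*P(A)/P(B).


P(B) = P(B|A)*P(A) + P(B|A')*P(A')
= 0.9620*0.1160 + 0.1600*0.8840
= 0.111592 + 0.141440 = 0.253032
P(A|B) = 0.111592/0.253032 = 0.4410

P(A|B) = 0.4410


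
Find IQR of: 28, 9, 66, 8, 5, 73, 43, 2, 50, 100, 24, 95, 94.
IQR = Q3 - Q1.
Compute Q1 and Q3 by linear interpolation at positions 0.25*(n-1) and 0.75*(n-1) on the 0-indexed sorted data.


Sorted: 2, 5, 8, 9, 24, 28, 43, 50, 66, 73, 94, 95, 100
Q1 (25th %ile) = 9.0000
Q3 (75th %ile) = 73.0000
IQR = 73.0000 - 9.0000 = 64.0000

IQR = 64.0000


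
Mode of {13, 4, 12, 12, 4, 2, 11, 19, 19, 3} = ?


Frequencies: 2:1, 3:1, 4:2, 11:1, 12:2, 13:1, 19:2
Max frequency = 2
Mode = 4, 12, 19

Mode = 4, 12, 19


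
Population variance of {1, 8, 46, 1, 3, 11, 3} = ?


Mean = 10.4286
Squared deviations: 88.8980, 5.8980, 1265.3265, 88.8980, 55.1837, 0.3265, 55.1837
Sum = 1559.7143
Variance = 1559.7143/7 = 222.8163

Variance = 222.8163


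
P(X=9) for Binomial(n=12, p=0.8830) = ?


C(12,9) = 220
p^9 = 0.326322
(1-p)^3 = 0.001602
P = 220 * 0.326322 * 0.001602 = 0.1150

P(X=9) = 0.1150


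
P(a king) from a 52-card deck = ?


4 kings in 52 cards
P = 4/52 = 0.0769

P = 0.0769


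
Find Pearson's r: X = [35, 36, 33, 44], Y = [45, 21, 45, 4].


Mean X = 37.0000, Mean Y = 28.7500
SD X = 4.183300, SD Y = 17.325920
Cov = -65.750000
r = -65.750000/(4.183300*17.325920) = -0.9072

r = -0.9072


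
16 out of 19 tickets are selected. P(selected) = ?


P = 16/19 = 0.8421

P = 0.8421


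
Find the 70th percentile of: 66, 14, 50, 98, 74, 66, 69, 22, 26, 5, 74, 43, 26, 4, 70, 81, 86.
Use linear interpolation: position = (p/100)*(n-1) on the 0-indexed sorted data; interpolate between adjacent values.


Sorted: 4, 5, 14, 22, 26, 26, 43, 50, 66, 66, 69, 70, 74, 74, 81, 86, 98
n = 17
Index = 70/100 * 16 = 11.2000
Lower = data[11] = 70, Upper = data[12] = 74
P70 = 70 + 0.2000*(4) = 70.8000

P70 = 70.8000


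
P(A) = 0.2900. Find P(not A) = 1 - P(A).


P(not A) = 1 - 0.2900 = 0.7100

P(not A) = 0.7100


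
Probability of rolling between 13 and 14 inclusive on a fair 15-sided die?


Favorable outcomes (13 ≤ roll ≤ 14): 2
Total outcomes = 15
P = 2/15 = 0.1333

P = 0.1333


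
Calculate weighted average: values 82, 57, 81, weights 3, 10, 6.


Numerator = 82*3 + 57*10 + 81*6 = 1302
Denominator = 3 + 10 + 6 = 19
WM = 1302/19 = 68.5263

WM = 68.5263


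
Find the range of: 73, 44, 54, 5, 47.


Max = 73, Min = 5
Range = 73 - 5 = 68

Range = 68


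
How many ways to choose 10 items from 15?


C(15,10) = 15!/(10! × 5!)
= 1307674368000/(3628800 × 120)
= 3003

C(15,10) = 3003


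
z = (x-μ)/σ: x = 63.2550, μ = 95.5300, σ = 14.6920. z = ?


z = (63.2550 - 95.5300)/14.6920
= -32.2750/14.6920
= -2.1968

z = -2.1968


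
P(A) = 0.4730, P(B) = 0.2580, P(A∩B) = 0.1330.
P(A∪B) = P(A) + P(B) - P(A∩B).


P(A∪B) = 0.4730 + 0.2580 - 0.1330
= 0.7310 - 0.1330
= 0.5980

P(A∪B) = 0.5980


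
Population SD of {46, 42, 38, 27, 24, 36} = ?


Mean = 35.5000
Variance = 60.5833
SD = sqrt(60.5833) = 7.7835

SD = 7.7835


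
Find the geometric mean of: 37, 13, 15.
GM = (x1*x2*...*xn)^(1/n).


Product = 37 × 13 × 15 = 7215
GM = 7215^(1/3) = 19.3232

GM = 19.3232


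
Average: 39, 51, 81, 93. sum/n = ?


Sum = 39 + 51 + 81 + 93 = 264
n = 4
Mean = 264/4 = 66.0000

Mean = 66.0000


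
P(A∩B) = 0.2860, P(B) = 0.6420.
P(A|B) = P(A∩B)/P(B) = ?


P(A|B) = 0.2860/0.6420 = 0.4455

P(A|B) = 0.4455


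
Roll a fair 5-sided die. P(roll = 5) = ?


Favorable outcomes (roll = 5): 1
Total outcomes = 5
P = 1/5 = 0.2000

P = 0.2000


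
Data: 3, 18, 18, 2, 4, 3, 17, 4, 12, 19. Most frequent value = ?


Frequencies: 2:1, 3:2, 4:2, 12:1, 17:1, 18:2, 19:1
Max frequency = 2
Mode = 3, 4, 18

Mode = 3, 4, 18


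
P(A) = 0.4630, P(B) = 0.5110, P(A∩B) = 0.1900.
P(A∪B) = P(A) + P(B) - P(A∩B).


P(A∪B) = 0.4630 + 0.5110 - 0.1900
= 0.9740 - 0.1900
= 0.7840

P(A∪B) = 0.7840


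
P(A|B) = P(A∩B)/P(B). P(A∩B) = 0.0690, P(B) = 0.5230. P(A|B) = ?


P(A|B) = 0.0690/0.5230 = 0.1319

P(A|B) = 0.1319


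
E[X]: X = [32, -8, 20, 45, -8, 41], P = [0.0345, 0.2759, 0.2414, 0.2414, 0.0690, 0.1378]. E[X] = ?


E[X] = 32*0.0345 - 8*0.2759 + 20*0.2414 + 45*0.2414 - 8*0.0690 + 41*0.1378
= 1.1040 - 2.2072 + 4.8280 + 10.8630 - 0.5520 + 5.6498
= 19.6856

E[X] = 19.6856


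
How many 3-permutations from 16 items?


P(16,3) = 16!/13!
= 20922789888000/6227020800
= 3360

P(16,3) = 3360


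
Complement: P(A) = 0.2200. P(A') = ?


P(not A) = 1 - 0.2200 = 0.7800

P(not A) = 0.7800


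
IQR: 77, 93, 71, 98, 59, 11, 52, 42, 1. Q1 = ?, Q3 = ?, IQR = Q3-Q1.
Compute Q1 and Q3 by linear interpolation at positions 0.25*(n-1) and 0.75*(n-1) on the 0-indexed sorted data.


Sorted: 1, 11, 42, 52, 59, 71, 77, 93, 98
Q1 (25th %ile) = 42.0000
Q3 (75th %ile) = 77.0000
IQR = 77.0000 - 42.0000 = 35.0000

IQR = 35.0000


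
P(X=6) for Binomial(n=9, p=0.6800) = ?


C(9,6) = 84
p^6 = 0.098867
(1-p)^3 = 0.032768
P = 84 * 0.098867 * 0.032768 = 0.2721

P(X=6) = 0.2721


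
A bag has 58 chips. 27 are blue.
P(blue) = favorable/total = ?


P = 27/58 = 0.4655

P = 0.4655


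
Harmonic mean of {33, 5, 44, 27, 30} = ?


Sum of reciprocals = 1/33 + 1/5 + 1/44 + 1/27 + 1/30 = 0.323401
HM = 5/0.323401 = 15.4607

HM = 15.4607


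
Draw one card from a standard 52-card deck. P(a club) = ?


13 clubs in 52 cards
P = 13/52 = 0.2500

P = 0.2500


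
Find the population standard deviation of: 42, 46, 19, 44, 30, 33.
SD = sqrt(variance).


Mean = 35.6667
Variance = 88.8889
SD = sqrt(88.8889) = 9.4281

SD = 9.4281


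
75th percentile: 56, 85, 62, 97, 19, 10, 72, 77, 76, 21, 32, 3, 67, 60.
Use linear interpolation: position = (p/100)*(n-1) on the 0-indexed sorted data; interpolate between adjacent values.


Sorted: 3, 10, 19, 21, 32, 56, 60, 62, 67, 72, 76, 77, 85, 97
n = 14
Index = 75/100 * 13 = 9.7500
Lower = data[9] = 72, Upper = data[10] = 76
P75 = 72 + 0.7500*(4) = 75.0000

P75 = 75.0000


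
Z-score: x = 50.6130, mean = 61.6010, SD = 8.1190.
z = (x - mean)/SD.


z = (50.6130 - 61.6010)/8.1190
= -10.9880/8.1190
= -1.3534

z = -1.3534


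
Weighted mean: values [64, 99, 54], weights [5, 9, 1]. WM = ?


Numerator = 64*5 + 99*9 + 54*1 = 1265
Denominator = 5 + 9 + 1 = 15
WM = 1265/15 = 84.3333

WM = 84.3333


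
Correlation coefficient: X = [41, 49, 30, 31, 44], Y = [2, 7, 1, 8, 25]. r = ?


Mean X = 39.0000, Mean Y = 8.6000
SD X = 7.402702, SD Y = 8.639444
Cov = 25.200000
r = 25.200000/(7.402702*8.639444) = 0.3940

r = 0.3940


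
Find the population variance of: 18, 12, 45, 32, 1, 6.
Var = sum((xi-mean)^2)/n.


Mean = 19.0000
Squared deviations: 1.0000, 49.0000, 676.0000, 169.0000, 324.0000, 169.0000
Sum = 1388.0000
Variance = 1388.0000/6 = 231.3333

Variance = 231.3333


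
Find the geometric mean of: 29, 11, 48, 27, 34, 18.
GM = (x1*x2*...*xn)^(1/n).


Product = 29 × 11 × 48 × 27 × 34 × 18 = 253015488
GM = 253015488^(1/6) = 25.1492

GM = 25.1492


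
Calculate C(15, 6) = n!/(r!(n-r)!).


C(15,6) = 15!/(6! × 9!)
= 1307674368000/(720 × 362880)
= 5005

C(15,6) = 5005


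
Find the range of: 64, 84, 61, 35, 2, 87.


Max = 87, Min = 2
Range = 87 - 2 = 85

Range = 85


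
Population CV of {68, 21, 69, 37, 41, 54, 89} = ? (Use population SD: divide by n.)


Mean = 54.1429
SD = 21.3570
CV = (21.3570/54.1429)*100 = 39.4457%

CV = 39.4457%


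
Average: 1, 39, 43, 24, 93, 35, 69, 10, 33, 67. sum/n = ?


Sum = 1 + 39 + 43 + 24 + 93 + 35 + 69 + 10 + 33 + 67 = 414
n = 10
Mean = 414/10 = 41.4000

Mean = 41.4000


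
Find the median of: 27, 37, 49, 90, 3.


Sorted: 3, 27, 37, 49, 90
n = 5 (odd)
Middle value = 37

Median = 37


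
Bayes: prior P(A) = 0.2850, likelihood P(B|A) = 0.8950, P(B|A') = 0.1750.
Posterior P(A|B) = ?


P(B) = P(B|A)*P(A) + P(B|A')*P(A')
= 0.8950*0.2850 + 0.1750*0.7150
= 0.255075 + 0.125125 = 0.380200
P(A|B) = 0.255075/0.380200 = 0.6709

P(A|B) = 0.6709


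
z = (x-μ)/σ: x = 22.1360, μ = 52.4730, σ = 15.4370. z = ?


z = (22.1360 - 52.4730)/15.4370
= -30.3370/15.4370
= -1.9652

z = -1.9652


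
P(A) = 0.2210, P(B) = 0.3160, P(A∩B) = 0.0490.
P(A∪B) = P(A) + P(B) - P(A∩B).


P(A∪B) = 0.2210 + 0.3160 - 0.0490
= 0.5370 - 0.0490
= 0.4880

P(A∪B) = 0.4880


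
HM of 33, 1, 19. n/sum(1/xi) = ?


Sum of reciprocals = 1/33 + 1/1 + 1/19 = 1.082935
HM = 3/1.082935 = 2.7703

HM = 2.7703


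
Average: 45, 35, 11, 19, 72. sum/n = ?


Sum = 45 + 35 + 11 + 19 + 72 = 182
n = 5
Mean = 182/5 = 36.4000

Mean = 36.4000


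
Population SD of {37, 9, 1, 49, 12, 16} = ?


Mean = 20.6667
Variance = 281.5556
SD = sqrt(281.5556) = 16.7796

SD = 16.7796


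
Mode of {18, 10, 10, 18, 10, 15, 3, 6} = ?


Frequencies: 3:1, 6:1, 10:3, 15:1, 18:2
Max frequency = 3
Mode = 10

Mode = 10


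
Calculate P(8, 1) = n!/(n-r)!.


P(8,1) = 8!/7!
= 40320/5040
= 8

P(8,1) = 8


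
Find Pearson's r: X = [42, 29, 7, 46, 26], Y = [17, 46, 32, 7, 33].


Mean X = 30.0000, Mean Y = 27.0000
SD X = 13.754999, SD Y = 13.579396
Cov = -119.600000
r = -119.600000/(13.754999*13.579396) = -0.6403

r = -0.6403


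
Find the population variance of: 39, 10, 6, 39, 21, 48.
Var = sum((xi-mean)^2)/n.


Mean = 27.1667
Squared deviations: 140.0278, 294.6944, 448.0278, 140.0278, 38.0278, 434.0278
Sum = 1494.8333
Variance = 1494.8333/6 = 249.1389

Variance = 249.1389


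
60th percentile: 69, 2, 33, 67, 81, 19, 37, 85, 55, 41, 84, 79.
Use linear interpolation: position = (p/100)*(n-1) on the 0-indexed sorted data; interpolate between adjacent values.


Sorted: 2, 19, 33, 37, 41, 55, 67, 69, 79, 81, 84, 85
n = 12
Index = 60/100 * 11 = 6.6000
Lower = data[6] = 67, Upper = data[7] = 69
P60 = 67 + 0.6000*(2) = 68.2000

P60 = 68.2000


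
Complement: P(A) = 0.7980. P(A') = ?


P(not A) = 1 - 0.7980 = 0.2020

P(not A) = 0.2020


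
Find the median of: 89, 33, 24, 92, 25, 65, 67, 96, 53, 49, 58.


Sorted: 24, 25, 33, 49, 53, 58, 65, 67, 89, 92, 96
n = 11 (odd)
Middle value = 58

Median = 58


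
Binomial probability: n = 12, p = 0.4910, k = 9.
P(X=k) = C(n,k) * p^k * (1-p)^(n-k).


C(12,9) = 220
p^9 = 0.001659
(1-p)^3 = 0.131872
P = 220 * 0.001659 * 0.131872 = 0.0481

P(X=9) = 0.0481


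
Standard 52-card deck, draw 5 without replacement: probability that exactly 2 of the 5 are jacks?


Hypergeometric: P(X=2) = C(4,2)·C(48,3) / C(52,5)
= 6 × 17296 / 2598960
= 103776/2598960 = 0.0399

P = 0.0399


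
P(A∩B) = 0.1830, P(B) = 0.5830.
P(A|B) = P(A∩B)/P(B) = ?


P(A|B) = 0.1830/0.5830 = 0.3139

P(A|B) = 0.3139


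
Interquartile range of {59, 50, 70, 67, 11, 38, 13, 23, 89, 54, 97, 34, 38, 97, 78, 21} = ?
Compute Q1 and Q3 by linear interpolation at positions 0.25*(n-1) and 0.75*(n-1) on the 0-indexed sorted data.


Sorted: 11, 13, 21, 23, 34, 38, 38, 50, 54, 59, 67, 70, 78, 89, 97, 97
Q1 (25th %ile) = 31.2500
Q3 (75th %ile) = 72.0000
IQR = 72.0000 - 31.2500 = 40.7500

IQR = 40.7500


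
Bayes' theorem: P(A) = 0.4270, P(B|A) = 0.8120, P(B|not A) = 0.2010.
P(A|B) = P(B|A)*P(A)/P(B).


P(B) = P(B|A)*P(A) + P(B|A')*P(A')
= 0.8120*0.4270 + 0.2010*0.5730
= 0.346724 + 0.115173 = 0.461897
P(A|B) = 0.346724/0.461897 = 0.7507

P(A|B) = 0.7507


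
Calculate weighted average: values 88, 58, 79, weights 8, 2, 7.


Numerator = 88*8 + 58*2 + 79*7 = 1373
Denominator = 8 + 2 + 7 = 17
WM = 1373/17 = 80.7647

WM = 80.7647


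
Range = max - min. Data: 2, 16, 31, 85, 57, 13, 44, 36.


Max = 85, Min = 2
Range = 85 - 2 = 83

Range = 83
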